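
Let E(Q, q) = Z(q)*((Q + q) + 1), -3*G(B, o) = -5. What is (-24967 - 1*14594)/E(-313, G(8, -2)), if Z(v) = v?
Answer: 356049/4655 ≈ 76.487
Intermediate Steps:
G(B, o) = 5/3 (G(B, o) = -1/3*(-5) = 5/3)
E(Q, q) = q*(1 + Q + q) (E(Q, q) = q*((Q + q) + 1) = q*(1 + Q + q))
(-24967 - 1*14594)/E(-313, G(8, -2)) = (-24967 - 1*14594)/((5*(1 - 313 + 5/3)/3)) = (-24967 - 14594)/(((5/3)*(-931/3))) = -39561/(-4655/9) = -39561*(-9/4655) = 356049/4655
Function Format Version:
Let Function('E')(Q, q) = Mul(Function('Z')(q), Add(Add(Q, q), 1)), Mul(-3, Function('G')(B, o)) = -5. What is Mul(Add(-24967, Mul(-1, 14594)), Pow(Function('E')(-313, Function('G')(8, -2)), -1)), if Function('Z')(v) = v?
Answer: Rational(356049, 4655) ≈ 76.487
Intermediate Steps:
Function('G')(B, o) = Rational(5, 3) (Function('G')(B, o) = Mul(Rational(-1, 3), -5) = Rational(5, 3))
Function('E')(Q, q) = Mul(q, Add(1, Q, q)) (Function('E')(Q, q) = Mul(q, Add(Add(Q, q), 1)) = Mul(q, Add(1, Q, q)))
Mul(Add(-24967, Mul(-1, 14594)), Pow(Function('E')(-313, Function('G')(8, -2)), -1)) = Mul(Add(-24967, Mul(-1, 14594)), Pow(Mul(Rational(5, 3), Add(1, -313, Rational(5, 3))), -1)) = Mul(Add(-24967, -14594), Pow(Mul(Rational(5, 3), Rational(-931, 3)), -1)) = Mul(-39561, Pow(Rational(-4655, 9), -1)) = Mul(-39561, Rational(-9, 4655)) = Rational(356049, 4655)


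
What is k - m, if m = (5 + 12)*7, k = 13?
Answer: -106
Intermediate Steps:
m = 119 (m = 17*7 = 119)
k - m = 13 - 1*119 = 13 - 119 = -106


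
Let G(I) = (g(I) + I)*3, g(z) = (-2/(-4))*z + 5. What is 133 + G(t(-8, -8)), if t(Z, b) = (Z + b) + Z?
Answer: 40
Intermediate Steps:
t(Z, b) = b + 2*Z
g(z) = 5 + z/2 (g(z) = (-2*(-¼))*z + 5 = z/2 + 5 = 5 + z/2)
G(I) = 15 + 9*I/2 (G(I) = ((5 + I/2) + I)*3 = (5 + 3*I/2)*3 = 15 + 9*I/2)
133 + G(t(-8, -8)) = 133 + (15 + 9*(-8 + 2*(-8))/2) = 133 + (15 + 9*(-8 - 16)/2) = 133 + (15 + (9/2)*(-24)) = 133 + (15 - 108) = 133 - 93 = 40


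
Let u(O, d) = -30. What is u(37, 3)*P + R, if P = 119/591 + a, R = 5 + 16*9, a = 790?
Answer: -4640737/197 ≈ -23557.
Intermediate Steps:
R = 149 (R = 5 + 144 = 149)
P = 467009/591 (P = 119/591 + 790 = 467009/591 ≈ 790.20)
u(37, 3)*P + R = -30*467009/591 + 149 = -4670090/197 + 149 = -4640737/197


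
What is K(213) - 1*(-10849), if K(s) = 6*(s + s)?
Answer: 13405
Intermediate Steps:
K(s) = 12*s (K(s) = 6*(2*s) = 12*s)
K(213) - 1*(-10849) = 12*213 - 1*(-10849) = 2556 + 10849 = 13405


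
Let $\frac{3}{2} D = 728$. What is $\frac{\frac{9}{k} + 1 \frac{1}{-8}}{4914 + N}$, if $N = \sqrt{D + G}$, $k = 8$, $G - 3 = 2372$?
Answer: $\frac{14742}{72433607} - \frac{\sqrt{25743}}{72433607} \approx 0.00020131$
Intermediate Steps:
$G = 2375$ ($G = 3 + 2372 = 2375$)
$D = \frac{1456}{3}$ ($D = \frac{2}{3} \cdot 728 = \frac{1456}{3} \approx 485.33$)
$N = \frac{\sqrt{25743}}{3}$ ($N = \sqrt{\frac{1456}{3} + 2375} = \sqrt{\frac{8581}{3}} = \frac{\sqrt{25743}}{3} \approx 53.482$)
$\frac{\frac{9}{k} + 1 \frac{1}{-8}}{4914 + N} = \frac{\frac{9}{8} + 1 \frac{1}{-8}}{4914 + \frac{\sqrt{25743}}{3}} = \frac{9 \cdot \frac{1}{8} + 1 \left(- \frac{1}{8}\right)}{4914 + \frac{\sqrt{25743}}{3}} = \frac{\frac{9}{8} - \frac{1}{8}}{4914 + \frac{\sqrt{25743}}{3}} = 1 \frac{1}{4914 + \frac{\sqrt{25743}}{3}} = \frac{1}{4914 + \frac{\sqrt{25743}}{3}}$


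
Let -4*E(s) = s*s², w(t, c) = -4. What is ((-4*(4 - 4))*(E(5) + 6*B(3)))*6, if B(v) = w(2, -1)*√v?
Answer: 0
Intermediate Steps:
B(v) = -4*√v
E(s) = -s³/4 (E(s) = -s*s²/4 = -s³/4)
((-4*(4 - 4))*(E(5) + 6*B(3)))*6 = ((-4*(4 - 4))*(-¼*5³ + 6*(-4*√3)))*6 = ((-4*0)*(-¼*125 - 24*√3))*6 = (0*(-125/4 - 24*√3))*6 = 0*6 = 0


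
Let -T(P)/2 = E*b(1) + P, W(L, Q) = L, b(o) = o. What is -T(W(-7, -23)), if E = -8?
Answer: -30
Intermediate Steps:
T(P) = 16 - 2*P (T(P) = -2*(-8*1 + P) = -2*(-8 + P) = 16 - 2*P)
-T(W(-7, -23)) = -(16 - 2*(-7)) = -(16 + 14) = -1*30 = -30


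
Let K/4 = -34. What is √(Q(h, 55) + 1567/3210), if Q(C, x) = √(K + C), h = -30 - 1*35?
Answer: √(5030070 + 10304100*I*√201)/3210 ≈ 2.7087 + 2.617*I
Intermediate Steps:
K = -136 (K = 4*(-34) = -136)
h = -65 (h = -30 - 35 = -65)
Q(C, x) = √(-136 + C)
√(Q(h, 55) + 1567/3210) = √(√(-136 - 65) + 1567/3210) = √(√(-201) + 1567*(1/3210)) = √(I*√201 + 1567/3210) = √(1567/3210 + I*√201)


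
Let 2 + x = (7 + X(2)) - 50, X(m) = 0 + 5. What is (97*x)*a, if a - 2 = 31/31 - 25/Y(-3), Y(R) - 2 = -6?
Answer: -35890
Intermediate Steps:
X(m) = 5
Y(R) = -4 (Y(R) = 2 - 6 = -4)
a = 37/4 (a = 2 + (31/31 - 25/(-4)) = 2 + (31*(1/31) - 25*(-1/4)) = 2 + (1 + 25/4) = 2 + 29/4 = 37/4 ≈ 9.2500)
x = -40 (x = -2 + ((7 + 5) - 50) = -2 + (12 - 50) = -2 - 38 = -40)
(97*x)*a = (97*(-40))*(37/4) = -3880*37/4 = -35890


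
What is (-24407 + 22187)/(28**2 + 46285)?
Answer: -2220/47069 ≈ -0.047165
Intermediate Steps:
(-24407 + 22187)/(28**2 + 46285) = -2220/(784 + 46285) = -2220/47069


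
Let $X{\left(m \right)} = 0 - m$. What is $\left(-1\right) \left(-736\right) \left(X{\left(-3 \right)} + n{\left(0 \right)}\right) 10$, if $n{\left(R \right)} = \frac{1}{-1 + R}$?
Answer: $14720$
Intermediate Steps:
$X{\left(m \right)} = - m$
$\left(-1\right) \left(-736\right) \left(X{\left(-3 \right)} + n{\left(0 \right)}\right) 10 = \left(-1\right) \left(-736\right) \left(\left(-1\right) \left(-3\right) + \frac{1}{-1 + 0}\right) 10 = 736 \left(3 + \frac{1}{-1}\right) 10 = 736 \left(3 - 1\right) 10 = 736 \cdot 2 \cdot 10 = 736 \cdot 20 = 14720$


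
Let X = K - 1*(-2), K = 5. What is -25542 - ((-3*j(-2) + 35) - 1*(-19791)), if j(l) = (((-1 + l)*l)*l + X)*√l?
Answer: -45368 - 15*I*√2 ≈ -45368.0 - 21.213*I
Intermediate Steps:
X = 7 (X = 5 - 1*(-2) = 5 + 2 = 7)
j(l) = √l*(7 + l²*(-1 + l)) (j(l) = (((-1 + l)*l)*l + 7)*√l = ((l*(-1 + l))*l + 7)*√l = (l²*(-1 + l) + 7)*√l = (7 + l²*(-1 + l))*√l = √l*(7 + l²*(-1 + l)))
-25542 - ((-3*j(-2) + 35) - 1*(-19791)) = -25542 - ((-3*√(-2)*(7 + (-2)³ - 1*(-2)²) + 35) - 1*(-19791)) = -25542 - ((-3*I*√2*(7 - 8 - 1*4) + 35) + 19791) = -25542 - ((-3*I*√2*(7 - 8 - 4) + 35) + 19791) = -25542 - ((-3*I*√2*(-5) + 35) + 19791) = -25542 - ((-(-15)*I*√2 + 35) + 19791) = -25542 - ((15*I*√2 + 35) + 19791) = -25542 - ((35 + 15*I*√2) + 19791) = -25542 - (19826 + 15*I*√2) = -25542 + (-19826 - 15*I*√2) = -45368 - 15*I*√2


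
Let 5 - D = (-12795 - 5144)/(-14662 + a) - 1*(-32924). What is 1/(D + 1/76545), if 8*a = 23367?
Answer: -7189795305/236691856677406 ≈ -3.0376e-5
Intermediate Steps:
a = 23367/8 (a = (⅛)*23367 = 23367/8 ≈ 2920.9)
D = -3092192263/93929 (D = 5 - ((-12795 - 5144)/(-14662 + 23367/8) - 1*(-32924)) = 5 - (-17939/(-93929/8) + 32924) = 5 - (-17939*(-8/93929) + 32924) = 5 - (143512/93929 + 32924) = 5 - 1*3092661908/93929 = 5 - 3092661908/93929 = -3092192263/93929 ≈ -32921.)
1/(D + 1/76545) = 1/(-3092192263/93929 + 1/76545) = 1/(-236691856677406/7189795305) = -7189795305/236691856677406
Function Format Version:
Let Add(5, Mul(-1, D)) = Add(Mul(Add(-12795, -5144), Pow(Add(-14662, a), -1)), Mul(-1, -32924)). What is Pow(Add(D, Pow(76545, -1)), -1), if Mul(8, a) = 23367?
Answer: Rational(-7189795305, 236691856677406) ≈ -3.0376e-5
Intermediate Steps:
a = Rational(23367, 8) (a = Mul(Rational(1, 8), 23367) = Rational(23367, 8) ≈ 2920.9)
D = Rational(-3092192263, 93929) (D = Add(5, Mul(-1, Add(Mul(Add(-12795, -5144), Pow(Add(-14662, Rational(23367, 8)), -1)), Mul(-1, -32924)))) = Add(5, Mul(-1, Add(Mul(-17939, Pow(Rational(-93929, 8), -1)), 32924))) = Add(5, Mul(-1, Add(Mul(-17939, Rational(-8, 93929)), 32924))) = Add(5, Mul(-1, Add(Rational(143512, 93929), 32924))) = Add(5, Mul(-1, Rational(3092661908, 93929))) = Add(5, Rational(-3092661908, 93929)) = Rational(-3092192263, 93929) ≈ -32921.)
Pow(Add(D, Pow(76545, -1)), -1) = Pow(Add(Rational(-3092192263, 93929), Pow(76545, -1)), -1) = Pow(Add(Rational(-3092192263, 93929), Rational(1, 76545)), -1) = Pow(Rational(-236691856677406, 7189795305), -1) = Rational(-7189795305, 236691856677406)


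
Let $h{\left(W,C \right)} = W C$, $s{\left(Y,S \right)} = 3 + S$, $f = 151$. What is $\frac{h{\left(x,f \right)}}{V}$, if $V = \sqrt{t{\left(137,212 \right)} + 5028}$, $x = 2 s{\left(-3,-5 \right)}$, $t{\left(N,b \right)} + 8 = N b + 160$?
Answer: $- \frac{151 \sqrt{2139}}{2139} \approx -3.2649$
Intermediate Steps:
$t{\left(N,b \right)} = 152 + N b$ ($t{\left(N,b \right)} = -8 + \left(N b + 160\right) = -8 + \left(160 + N b\right) = 152 + N b$)
$x = -4$ ($x = 2 \left(3 - 5\right) = 2 \left(-2\right) = -4$)
$h{\left(W,C \right)} = C W$
$V = 4 \sqrt{2139}$ ($V = \sqrt{\left(152 + 137 \cdot 212\right) + 5028} = \sqrt{\left(152 + 29044\right) + 5028} = \sqrt{29196 + 5028} = \sqrt{34224} = 4 \sqrt{2139} \approx 185.0$)
$\frac{h{\left(x,f \right)}}{V} = \frac{151 \left(-4\right)}{4 \sqrt{2139}} = - 604 \frac{\sqrt{2139}}{8556} = - \frac{151 \sqrt{2139}}{2139}$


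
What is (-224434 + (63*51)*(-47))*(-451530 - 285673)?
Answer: 276779180335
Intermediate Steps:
(-224434 + (63*51)*(-47))*(-451530 - 285673) = (-224434 + 3213*(-47))*(-737203) = (-224434 - 151011)*(-737203) = -375445*(-737203) = 276779180335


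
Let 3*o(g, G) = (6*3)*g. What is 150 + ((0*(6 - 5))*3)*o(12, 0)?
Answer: 150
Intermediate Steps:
o(g, G) = 6*g (o(g, G) = ((6*3)*g)/3 = (18*g)/3 = 6*g)
150 + ((0*(6 - 5))*3)*o(12, 0) = 150 + ((0*(6 - 5))*3)*(6*12) = 150 + ((0*1)*3)*72 = 150 + (0*3)*72 = 150 + 0*72 = 150 + 0 = 150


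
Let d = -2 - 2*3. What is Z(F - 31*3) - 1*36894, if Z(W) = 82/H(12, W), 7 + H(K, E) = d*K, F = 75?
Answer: -3800164/103 ≈ -36895.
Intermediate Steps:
d = -8 (d = -2 - 6 = -8)
H(K, E) = -7 - 8*K
Z(W) = -82/103 (Z(W) = 82/(-7 - 8*12) = 82/(-7 - 96) = 82/(-103) = 82*(-1/103) = -82/103)
Z(F - 31*3) - 1*36894 = -82/103 - 1*36894 = -82/103 - 36894 = -3800164/103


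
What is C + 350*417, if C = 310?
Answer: 146260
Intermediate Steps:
C + 350*417 = 310 + 350*417 = 310 + 145950 = 146260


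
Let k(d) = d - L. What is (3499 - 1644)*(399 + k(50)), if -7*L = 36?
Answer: 842435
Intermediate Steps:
L = -36/7 (L = -1/7*36 = -36/7 ≈ -5.1429)
k(d) = 36/7 + d (k(d) = d - 1*(-36/7) = d + 36/7 = 36/7 + d)
(3499 - 1644)*(399 + k(50)) = (3499 - 1644)*(399 + (36/7 + 50)) = 1855*(399 + 386/7) = 1855*(3179/7) = 842435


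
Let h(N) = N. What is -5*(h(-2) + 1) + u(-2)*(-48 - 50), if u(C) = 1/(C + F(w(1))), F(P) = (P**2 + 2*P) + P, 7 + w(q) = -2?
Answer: 81/26 ≈ 3.1154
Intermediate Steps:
w(q) = -9 (w(q) = -7 - 2 = -9)
F(P) = P**2 + 3*P
u(C) = 1/(54 + C) (u(C) = 1/(C - 9*(3 - 9)) = 1/(C - 9*(-6)) = 1/(C + 54) = 1/(54 + C))
-5*(h(-2) + 1) + u(-2)*(-48 - 50) = -5*(-2 + 1) + (-48 - 50)/(54 - 2) = -5*(-1) - 98/52 = 5 + (1/52)*(-98) = 5 - 49/26 = 81/26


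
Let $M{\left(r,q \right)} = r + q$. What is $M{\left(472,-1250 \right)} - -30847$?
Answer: $30069$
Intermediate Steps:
$M{\left(r,q \right)} = q + r$
$M{\left(472,-1250 \right)} - -30847 = \left(-1250 + 472\right) - -30847 = -778 + 30847 = 30069$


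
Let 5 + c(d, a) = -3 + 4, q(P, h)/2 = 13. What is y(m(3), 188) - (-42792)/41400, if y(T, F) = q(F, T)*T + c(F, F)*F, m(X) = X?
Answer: -1160867/1725 ≈ -672.97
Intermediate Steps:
q(P, h) = 26 (q(P, h) = 2*13 = 26)
c(d, a) = -4 (c(d, a) = -5 + (-3 + 4) = -5 + 1 = -4)
y(T, F) = -4*F + 26*T (y(T, F) = 26*T - 4*F = -4*F + 26*T)
y(m(3), 188) - (-42792)/41400 = (-4*188 + 26*3) - (-42792)/41400 = (-752 + 78) - (-42792)/41400 = -674 - 1*(-1783/1725) = -674 + 1783/1725 = -1160867/1725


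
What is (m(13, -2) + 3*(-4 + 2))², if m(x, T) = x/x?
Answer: 25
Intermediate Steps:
m(x, T) = 1
(m(13, -2) + 3*(-4 + 2))² = (1 + 3*(-4 + 2))² = (1 + 3*(-2))² = (1 - 6)² = (-5)² = 25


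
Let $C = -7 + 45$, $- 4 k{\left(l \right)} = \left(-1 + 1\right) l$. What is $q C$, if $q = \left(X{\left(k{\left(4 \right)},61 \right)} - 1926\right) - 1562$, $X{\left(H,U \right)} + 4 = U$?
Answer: $-130378$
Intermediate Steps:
$k{\left(l \right)} = 0$ ($k{\left(l \right)} = - \frac{\left(-1 + 1\right) l}{4} = - \frac{0 l}{4} = \left(- \frac{1}{4}\right) 0 = 0$)
$X{\left(H,U \right)} = -4 + U$
$C = 38$
$q = -3431$ ($q = \left(\left(-4 + 61\right) - 1926\right) - 1562 = \left(57 - 1926\right) - 1562 = -1869 - 1562 = -3431$)
$q C = \left(-3431\right) 38 = -130378$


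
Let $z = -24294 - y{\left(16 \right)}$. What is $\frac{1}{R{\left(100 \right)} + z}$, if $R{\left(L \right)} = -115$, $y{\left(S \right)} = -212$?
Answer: $- \frac{1}{24197} \approx -4.1327 \cdot 10^{-5}$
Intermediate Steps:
$z = -24082$ ($z = -24294 - -212 = -24294 + 212 = -24082$)
$\frac{1}{R{\left(100 \right)} + z} = \frac{1}{-115 - 24082} = \frac{1}{-24197} = - \frac{1}{24197}$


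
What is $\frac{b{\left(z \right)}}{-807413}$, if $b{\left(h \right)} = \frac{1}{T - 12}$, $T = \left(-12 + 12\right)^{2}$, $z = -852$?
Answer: $\frac{1}{9688956} \approx 1.0321 \cdot 10^{-7}$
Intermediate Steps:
$T = 0$ ($T = 0^{2} = 0$)
$b{\left(h \right)} = - \frac{1}{12}$ ($b{\left(h \right)} = \frac{1}{0 - 12} = \frac{1}{-12} = - \frac{1}{12}$)
$\frac{b{\left(z \right)}}{-807413} = - \frac{1}{12 \left(-807413\right)} = \left(- \frac{1}{12}\right) \left(- \frac{1}{807413}\right) = \frac{1}{9688956}$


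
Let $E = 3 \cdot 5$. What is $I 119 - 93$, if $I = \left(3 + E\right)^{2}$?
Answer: $38463$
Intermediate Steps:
$E = 15$
$I = 324$ ($I = \left(3 + 15\right)^{2} = 18^{2} = 324$)
$I 119 - 93 = 324 \cdot 119 - 93 = 38556 - 93 = 38463$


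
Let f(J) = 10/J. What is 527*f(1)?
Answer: 5270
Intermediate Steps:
527*f(1) = 527*(10/1) = 527*(10*1) = 527*10 = 5270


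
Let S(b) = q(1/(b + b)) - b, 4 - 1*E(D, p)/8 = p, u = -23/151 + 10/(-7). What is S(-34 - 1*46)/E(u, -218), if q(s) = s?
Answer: 12799/284160 ≈ 0.045042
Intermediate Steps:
u = -1671/1057 (u = -23*1/151 + 10*(-⅐) = -23/151 - 10/7 = -1671/1057 ≈ -1.5809)
E(D, p) = 32 - 8*p
S(b) = 1/(2*b) - b (S(b) = 1/(b + b) - b = 1/(2*b) - b)
S(-34 - 1*46)/E(u, -218) = (1/(2*(-34 - 1*46)) - (-34 - 1*46))/(32 - 8*(-218)) = (1/(2*(-34 - 46)) - (-34 - 46))/(32 + 1744) = ((½)/(-80) - 1*(-80))/1776 = ((½)*(-1/80) + 80)*(1/1776) = (-1/160 + 80)*(1/1776) = (12799/160)*(1/1776) = 12799/284160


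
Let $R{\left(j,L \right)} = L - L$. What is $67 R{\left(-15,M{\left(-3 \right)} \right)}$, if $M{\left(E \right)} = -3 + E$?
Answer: $0$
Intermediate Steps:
$R{\left(j,L \right)} = 0$
$67 R{\left(-15,M{\left(-3 \right)} \right)} = 67 \cdot 0 = 0$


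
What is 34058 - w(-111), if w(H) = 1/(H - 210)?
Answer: 10932619/321 ≈ 34058.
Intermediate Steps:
w(H) = 1/(-210 + H)
34058 - w(-111) = 34058 - 1/(-210 - 111) = 34058 - 1/(-321) = 34058 - 1*(-1/321) = 34058 + 1/321 = 10932619/321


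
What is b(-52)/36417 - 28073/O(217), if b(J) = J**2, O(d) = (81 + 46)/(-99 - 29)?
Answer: 130859151856/4624959 ≈ 28294.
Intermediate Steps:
O(d) = -127/128 (O(d) = 127/(-128) = 127*(-1/128) = -127/128)
b(-52)/36417 - 28073/O(217) = (-52)**2/36417 - 28073/(-127/128) = 2704*(1/36417) - 28073*(-128/127) = 2704/36417 + 3593344/127 = 130859151856/4624959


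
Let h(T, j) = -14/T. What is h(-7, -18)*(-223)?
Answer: -446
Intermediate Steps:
h(-7, -18)*(-223) = -14/(-7)*(-223) = -14*(-⅐)*(-223) = 2*(-223) = -446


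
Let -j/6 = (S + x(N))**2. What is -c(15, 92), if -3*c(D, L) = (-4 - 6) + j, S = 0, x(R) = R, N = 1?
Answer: -16/3 ≈ -5.3333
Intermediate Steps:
j = -6 (j = -6*(0 + 1)**2 = -6*1**2 = -6*1 = -6)
c(D, L) = 16/3 (c(D, L) = -((-4 - 6) - 6)/3 = -(-10 - 6)/3 = -1/3*(-16) = 16/3)
-c(15, 92) = -1*16/3 = -16/3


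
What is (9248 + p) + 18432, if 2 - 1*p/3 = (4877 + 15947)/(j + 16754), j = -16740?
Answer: 162566/7 ≈ 23224.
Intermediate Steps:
p = -31194/7 (p = 6 - 3*(4877 + 15947)/(-16740 + 16754) = 6 - 62472/14 = 6 - 3*10412/7 = 6 - 31236/7 = -31194/7 ≈ -4456.3)
(9248 + p) + 18432 = (9248 - 31194/7) + 18432 = 33542/7 + 18432 = 162566/7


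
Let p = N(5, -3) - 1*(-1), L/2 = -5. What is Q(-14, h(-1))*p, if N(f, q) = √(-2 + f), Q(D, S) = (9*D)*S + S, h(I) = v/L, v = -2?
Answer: -25 - 25*√3 ≈ -68.301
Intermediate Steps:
L = -10 (L = 2*(-5) = -10)
h(I) = ⅕ (h(I) = -2/(-10) = -2*(-⅒) = ⅕)
Q(D, S) = S + 9*D*S (Q(D, S) = 9*D*S + S = S + 9*D*S)
p = 1 + √3 (p = √(-2 + 5) - 1*(-1) = √3 + 1 = 1 + √3 ≈ 2.7321)
Q(-14, h(-1))*p = ((1 + 9*(-14))/5)*(1 + √3) = ((1 - 126)/5)*(1 + √3) = ((⅕)*(-125))*(1 + √3) = -25*(1 + √3) = -25 - 25*√3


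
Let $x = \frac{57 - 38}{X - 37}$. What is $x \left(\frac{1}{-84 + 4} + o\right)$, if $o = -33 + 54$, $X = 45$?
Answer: $\frac{31901}{640} \approx 49.845$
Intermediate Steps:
$x = \frac{19}{8}$ ($x = \frac{57 - 38}{45 - 37} = \frac{19}{8} \approx 2.375$)
$o = 21$
$x \left(\frac{1}{-84 + 4} + o\right) = \frac{19 \left(\frac{1}{-84 + 4} + 21\right)}{8} = \frac{19 \left(\frac{1}{-80} + 21\right)}{8} = \frac{19 \left(- \frac{1}{80} + 21\right)}{8} = \frac{19}{8} \cdot \frac{1679}{80} = \frac{31901}{640}$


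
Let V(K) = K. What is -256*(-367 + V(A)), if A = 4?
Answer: 92928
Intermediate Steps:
-256*(-367 + V(A)) = -256*(-367 + 4) = -256*(-363) = 92928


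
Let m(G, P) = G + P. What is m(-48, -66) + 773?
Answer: 659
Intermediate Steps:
m(-48, -66) + 773 = (-48 - 66) + 773 = -114 + 773 = 659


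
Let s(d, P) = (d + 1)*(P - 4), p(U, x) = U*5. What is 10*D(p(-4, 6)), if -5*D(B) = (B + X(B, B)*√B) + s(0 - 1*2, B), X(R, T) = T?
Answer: -8 + 80*I*√5 ≈ -8.0 + 178.89*I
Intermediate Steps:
p(U, x) = 5*U
s(d, P) = (1 + d)*(-4 + P)
D(B) = -⅘ - B^(3/2)/5 (D(B) = -((B + B*√B) + (-4 + B - 4*(0 - 1*2) + B*(0 - 1*2)))/5 = -((B + B^(3/2)) + (-4 + B - 4*(0 - 2) + B*(0 - 2)))/5 = -((B + B^(3/2)) + (-4 + B - 4*(-2) + B*(-2)))/5 = -((B + B^(3/2)) + (-4 + B + 8 - 2*B))/5 = -((B + B^(3/2)) + (4 - B))/5 = -(4 + B^(3/2))/5 = -⅘ - B^(3/2)/5)
10*D(p(-4, 6)) = 10*(-⅘ - (-40*I*√5)/5) = 10*(-⅘ - (-8)*I*√5) = 10*(-⅘ + 8*I*√5) = -8 + 80*I*√5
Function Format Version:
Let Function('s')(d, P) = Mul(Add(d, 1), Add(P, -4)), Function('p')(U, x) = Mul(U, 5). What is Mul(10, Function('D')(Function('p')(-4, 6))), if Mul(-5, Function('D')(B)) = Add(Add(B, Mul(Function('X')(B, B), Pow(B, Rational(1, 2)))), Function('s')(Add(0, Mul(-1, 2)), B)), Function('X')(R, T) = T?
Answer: Add(-8, Mul(80, I, Pow(5, Rational(1, 2)))) ≈ Add(-8.0000, Mul(178.89, I))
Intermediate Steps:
Function('p')(U, x) = Mul(5, U)
Function('s')(d, P) = Mul(Add(1, d), Add(-4, P))
Function('D')(B) = Add(Rational(-4, 5), Mul(Rational(-1, 5), Pow(B, Rational(3, 2)))) (Function('D')(B) = Mul(Rational(-1, 5), Add(Add(B, Mul(B, Pow(B, Rational(1, 2)))), Add(-4, B, Mul(-4, Add(0, Mul(-1, 2))), Mul(B, Add(0, Mul(-1, 2)))))) = Mul(Rational(-1, 5), Add(Add(B, Pow(B, Rational(3, 2))), Add(-4, B, Mul(-4, Add(0, -2)), Mul(B, Add(0, -2))))) = Mul(Rational(-1, 5), Add(Add(B, Pow(B, Rational(3, 2))), Add(-4, B, Mul(-4, -2), Mul(B, -2)))) = Mul(Rational(-1, 5), Add(Add(B, Pow(B, Rational(3, 2))), Add(-4, B, 8, Mul(-2, B)))) = Mul(Rational(-1, 5), Add(Add(B, Pow(B, Rational(3, 2))), Add(4, Mul(-1, B)))) = Mul(Rational(-1, 5), Add(4, Pow(B, Rational(3, 2)))) = Add(Rational(-4, 5), Mul(Rational(-1, 5), Pow(B, Rational(3, 2)))))
Mul(10, Function('D')(Function('p')(-4, 6))) = Mul(10, Add(Rational(-4, 5), Mul(Rational(-1, 5), Pow(Mul(5, -4), Rational(3, 2))))) = Mul(10, Add(Rational(-4, 5), Mul(Rational(-1, 5), Pow(-20, Rational(3, 2))))) = Mul(10, Add(Rational(-4, 5), Mul(Rational(-1, 5), Mul(-40, I, Pow(5, Rational(1, 2)))))) = Mul(10, Add(Rational(-4, 5), Mul(8, I, Pow(5, Rational(1, 2))))) = Add(-8, Mul(80, I, Pow(5, Rational(1, 2))))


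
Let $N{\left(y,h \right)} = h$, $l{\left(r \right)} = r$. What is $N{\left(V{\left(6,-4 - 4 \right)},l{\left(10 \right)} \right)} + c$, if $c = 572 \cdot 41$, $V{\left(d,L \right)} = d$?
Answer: $23462$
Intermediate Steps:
$c = 23452$
$N{\left(V{\left(6,-4 - 4 \right)},l{\left(10 \right)} \right)} + c = 10 + 23452 = 23462$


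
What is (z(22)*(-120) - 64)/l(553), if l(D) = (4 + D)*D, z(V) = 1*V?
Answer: -2704/308021 ≈ -0.0087786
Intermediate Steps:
z(V) = V
l(D) = D*(4 + D)
(z(22)*(-120) - 64)/l(553) = (22*(-120) - 64)/((553*(4 + 553))) = (-2640 - 64)/((553*557)) = -2704/308021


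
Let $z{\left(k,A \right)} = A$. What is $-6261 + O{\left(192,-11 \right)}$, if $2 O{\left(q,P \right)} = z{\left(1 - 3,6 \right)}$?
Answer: $-6258$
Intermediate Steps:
$O{\left(q,P \right)} = 3$ ($O{\left(q,P \right)} = \frac{1}{2} \cdot 6 = 3$)
$-6261 + O{\left(192,-11 \right)} = -6261 + 3 = -6258$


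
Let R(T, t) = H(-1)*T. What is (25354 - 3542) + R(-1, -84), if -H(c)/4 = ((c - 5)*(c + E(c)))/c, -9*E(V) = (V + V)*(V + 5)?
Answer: 65428/3 ≈ 21809.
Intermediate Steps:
E(V) = -2*V*(5 + V)/9 (E(V) = -(V + V)*(V + 5)/9 = -2*V*(5 + V)/9)
H(c) = -4*(-5 + c)*(c - 2*c*(5 + c)/9)/c (H(c) = -4*(c - 5)*(c - 2*c*(5 + c)/9)/c = -4*(-5 + c)*(c - 2*c*(5 + c)/9)/c)
R(T, t) = 8*T/3 (R(T, t) = (-20/9 - 4*(-1) + (8/9)*(-1)**2)*T = (-20/9 + 4 + (8/9)*1)*T = (-20/9 + 4 + 8/9)*T = 8*T/3)
(25354 - 3542) + R(-1, -84) = (25354 - 3542) + (8/3)*(-1) = 21812 - 8/3 = 65428/3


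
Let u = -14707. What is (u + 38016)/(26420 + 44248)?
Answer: 1793/5436 ≈ 0.32984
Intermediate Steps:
(u + 38016)/(26420 + 44248) = (-14707 + 38016)/(26420 + 44248) = 23309/70668 = 23309*(1/70668) = 1793/5436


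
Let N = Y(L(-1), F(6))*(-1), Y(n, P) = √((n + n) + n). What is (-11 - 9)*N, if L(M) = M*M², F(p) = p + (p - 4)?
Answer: 20*I*√3 ≈ 34.641*I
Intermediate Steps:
F(p) = -4 + 2*p (F(p) = p + (-4 + p) = -4 + 2*p)
L(M) = M³
Y(n, P) = √3*√n (Y(n, P) = √(2*n + n) = √(3*n) = √3*√n)
N = -I*√3 (N = (√3*√((-1)³))*(-1) = (√3*√(-1))*(-1) = (√3*I)*(-1) = (I*√3)*(-1) = -I*√3 ≈ -1.732*I)
(-11 - 9)*N = (-11 - 9)*(-I*√3) = -(-20)*I*√3 = 20*I*√3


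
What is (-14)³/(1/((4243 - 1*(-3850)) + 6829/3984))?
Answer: -11061523963/498 ≈ -2.2212e+7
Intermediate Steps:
(-14)³/(1/((4243 - 1*(-3850)) + 6829/3984)) = -2744/(1/((4243 + 3850) + 6829*(1/3984))) = -2744/(1/(8093 + 6829/3984)) = -2744/(1/(32249341/3984)) = -2744/3984/32249341 = -2744*32249341/3984 = -11061523963/498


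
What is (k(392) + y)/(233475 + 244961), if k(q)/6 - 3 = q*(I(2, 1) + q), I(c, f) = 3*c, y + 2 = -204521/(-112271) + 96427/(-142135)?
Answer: 7469077607359069/3817354387026530 ≈ 1.9566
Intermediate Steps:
y = -13671640552/15957638585 (y = -2 + (-204521/(-112271) + 96427/(-142135)) = -2 + (-204521*(-1/112271) + 96427*(-1/142135)) = -2 + (204521/112271 - 96427/142135) = -2 + 18243636618/15957638585 = -13671640552/15957638585 ≈ -0.85675)
k(q) = 18 + 6*q*(6 + q) (k(q) = 18 + 6*(q*(3*2 + q)) = 18 + 6*(q*(6 + q)) = 18 + 6*q*(6 + q))
(k(392) + y)/(233475 + 244961) = ((18 + 6*392² + 36*392) - 13671640552/15957638585)/(233475 + 244961) = ((18 + 6*153664 + 14112) - 13671640552/15957638585)/478436 = ((18 + 921984 + 14112) - 13671640552/15957638585)*(1/478436) = (936114 - 13671640552/15957638585)*(1/478436) = (14938155214718138/15957638585)*(1/478436) = 7469077607359069/3817354387026530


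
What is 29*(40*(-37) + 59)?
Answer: -41209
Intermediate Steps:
29*(40*(-37) + 59) = 29*(-1480 + 59) = 29*(-1421) = -41209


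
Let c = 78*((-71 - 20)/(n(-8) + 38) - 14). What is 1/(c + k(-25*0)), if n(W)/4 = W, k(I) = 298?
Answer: -1/1977 ≈ -0.00050582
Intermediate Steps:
n(W) = 4*W
c = -2275 (c = 78*((-71 - 20)/(4*(-8) + 38) - 14) = 78*(-91/(-32 + 38) - 14) = 78*(-91/6 - 14) = 78*(-175/6) = -2275)
1/(c + k(-25*0)) = 1/(-2275 + 298) = 1/(-1977) = -1/1977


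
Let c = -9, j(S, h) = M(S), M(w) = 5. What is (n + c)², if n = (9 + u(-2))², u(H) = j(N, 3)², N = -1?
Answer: 1315609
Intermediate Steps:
j(S, h) = 5
u(H) = 25 (u(H) = 5² = 25)
n = 1156 (n = (9 + 25)² = 34² = 1156)
(n + c)² = (1156 - 9)² = 1147² = 1315609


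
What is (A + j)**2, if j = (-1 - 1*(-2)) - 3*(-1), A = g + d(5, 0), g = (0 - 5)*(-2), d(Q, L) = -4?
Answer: 100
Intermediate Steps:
g = 10 (g = -5*(-2) = 10)
A = 6 (A = 10 - 4 = 6)
j = 4 (j = (-1 + 2) + 3 = 1 + 3 = 4)
(A + j)**2 = (6 + 4)**2 = 10**2 = 100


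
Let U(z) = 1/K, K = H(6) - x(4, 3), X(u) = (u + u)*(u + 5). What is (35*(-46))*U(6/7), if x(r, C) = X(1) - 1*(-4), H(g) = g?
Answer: 161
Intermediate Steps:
X(u) = 2*u*(5 + u) (X(u) = (2*u)*(5 + u) = 2*u*(5 + u))
x(r, C) = 16 (x(r, C) = 2*1*(5 + 1) - 1*(-4) = 2*1*6 + 4 = 12 + 4 = 16)
K = -10 (K = 6 - 1*16 = 6 - 16 = -10)
U(z) = -1/10 (U(z) = 1/(-10) = -1/10)
(35*(-46))*U(6/7) = (35*(-46))*(-1/10) = -1610*(-1/10) = 161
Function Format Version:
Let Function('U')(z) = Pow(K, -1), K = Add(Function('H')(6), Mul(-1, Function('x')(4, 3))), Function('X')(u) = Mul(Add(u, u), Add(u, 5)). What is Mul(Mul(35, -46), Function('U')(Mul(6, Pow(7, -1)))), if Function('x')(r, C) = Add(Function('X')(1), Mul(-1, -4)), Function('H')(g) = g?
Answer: 161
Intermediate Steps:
Function('X')(u) = Mul(2, u, Add(5, u)) (Function('X')(u) = Mul(Mul(2, u), Add(5, u)) = Mul(2, u, Add(5, u)))
Function('x')(r, C) = 16 (Function('x')(r, C) = Add(Mul(2, 1, Add(5, 1)), Mul(-1, -4)) = Add(Mul(2, 1, 6), 4) = Add(12, 4) = 16)
K = -10 (K = Add(6, Mul(-1, 16)) = Add(6, -16) = -10)
Function('U')(z) = Rational(-1, 10) (Function('U')(z) = Pow(-10, -1) = Rational(-1, 10))
Mul(Mul(35, -46), Function('U')(Mul(6, Pow(7, -1)))) = Mul(Mul(35, -46), Rational(-1, 10)) = Mul(-1610, Rational(-1, 10)) = 161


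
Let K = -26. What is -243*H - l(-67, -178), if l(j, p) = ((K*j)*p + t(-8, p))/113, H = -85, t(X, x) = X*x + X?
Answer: 2642675/113 ≈ 23387.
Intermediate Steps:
t(X, x) = X + X*x
l(j, p) = -8/113 - 8*p/113 - 26*j*p/113 (l(j, p) = ((-26*j)*p - 8*(1 + p))/113 = (-26*j*p + (-8 - 8*p))*(1/113) = (-8 - 8*p - 26*j*p)*(1/113) = -8/113 - 8*p/113 - 26*j*p/113)
-243*H - l(-67, -178) = -243*(-85) - (-8/113 - 8/113*(-178) - 26/113*(-67)*(-178)) = 20655 - (-8/113 + 1424/113 - 310076/113) = 20655 - 1*(-308660/113) = 20655 + 308660/113 = 2642675/113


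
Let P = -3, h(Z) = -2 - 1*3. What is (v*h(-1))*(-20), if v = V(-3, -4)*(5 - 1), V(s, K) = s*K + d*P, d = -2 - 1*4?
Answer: 12000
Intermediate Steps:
h(Z) = -5 (h(Z) = -2 - 3 = -5)
d = -6 (d = -2 - 4 = -6)
V(s, K) = 18 + K*s (V(s, K) = s*K - 6*(-3) = K*s + 18 = 18 + K*s)
v = 120 (v = (18 - 4*(-3))*(5 - 1) = (18 + 12)*4 = 30*4 = 120)
(v*h(-1))*(-20) = (120*(-5))*(-20) = -600*(-20) = 12000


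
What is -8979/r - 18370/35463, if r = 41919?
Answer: -362824769/495524499 ≈ -0.73220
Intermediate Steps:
-8979/r - 18370/35463 = -8979/41919 - 18370/35463 = -8979*1/41919 - 18370*1/35463 = -2993/13973 - 18370/35463 = -362824769/495524499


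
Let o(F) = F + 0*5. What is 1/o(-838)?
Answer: -1/838 ≈ -0.0011933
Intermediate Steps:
o(F) = F (o(F) = F + 0 = F)
1/o(-838) = 1/(-838) = -1/838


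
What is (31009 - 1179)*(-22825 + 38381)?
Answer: 464035480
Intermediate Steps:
(31009 - 1179)*(-22825 + 38381) = 29830*15556 = 464035480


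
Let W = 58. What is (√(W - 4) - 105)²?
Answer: 11079 - 630*√6 ≈ 9535.8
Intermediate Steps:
(√(W - 4) - 105)² = (√(58 - 4) - 105)² = (√54 - 105)² = (3*√6 - 105)² = (-105 + 3*√6)²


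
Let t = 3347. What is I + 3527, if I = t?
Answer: 6874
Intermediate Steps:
I = 3347
I + 3527 = 3347 + 3527 = 6874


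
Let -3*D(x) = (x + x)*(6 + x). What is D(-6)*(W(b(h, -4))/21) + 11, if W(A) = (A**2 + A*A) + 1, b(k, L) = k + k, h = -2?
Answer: 11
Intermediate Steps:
D(x) = -2*x*(6 + x)/3 (D(x) = -(x + x)*(6 + x)/3 = -2*x*(6 + x)/3)
b(k, L) = 2*k
W(A) = 1 + 2*A**2 (W(A) = (A**2 + A**2) + 1 = 2*A**2 + 1 = 1 + 2*A**2)
D(-6)*(W(b(h, -4))/21) + 11 = (-2/3*(-6)*(6 - 6))*((1 + 2*(2*(-2))**2)/21) + 11 = (-2/3*(-6)*0)*((1 + 2*(-4)**2)*(1/21)) + 11 = 0*((1 + 2*16)*(1/21)) + 11 = 0*((1 + 32)*(1/21)) + 11 = 0*(33*(1/21)) + 11 = 0*(11/7) + 11 = 0 + 11 = 11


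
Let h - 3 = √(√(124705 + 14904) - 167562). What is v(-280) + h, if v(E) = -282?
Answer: -279 + I*√(167562 - √139609) ≈ -279.0 + 408.89*I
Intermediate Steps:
h = 3 + √(-167562 + √139609) (h = 3 + √(√(124705 + 14904) - 167562) = 3 + √(√139609 - 167562) = 3 + √(-167562 + √139609) ≈ 3.0 + 408.89*I)
v(-280) + h = -282 + (3 + √(-167562 + √139609)) = -279 + √(-167562 + √139609)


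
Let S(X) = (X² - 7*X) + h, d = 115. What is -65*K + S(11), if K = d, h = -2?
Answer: -7433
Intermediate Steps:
K = 115
S(X) = -2 + X² - 7*X (S(X) = (X² - 7*X) - 2 = -2 + X² - 7*X)
-65*K + S(11) = -65*115 + (-2 + 11² - 7*11) = -7475 + (-2 + 121 - 77) = -7475 + 42 = -7433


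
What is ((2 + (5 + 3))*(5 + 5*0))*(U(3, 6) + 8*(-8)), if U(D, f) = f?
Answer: -2900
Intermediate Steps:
((2 + (5 + 3))*(5 + 5*0))*(U(3, 6) + 8*(-8)) = ((2 + (5 + 3))*(5 + 5*0))*(6 + 8*(-8)) = ((2 + 8)*(5 + 0))*(6 - 64) = (10*5)*(-58) = 50*(-58) = -2900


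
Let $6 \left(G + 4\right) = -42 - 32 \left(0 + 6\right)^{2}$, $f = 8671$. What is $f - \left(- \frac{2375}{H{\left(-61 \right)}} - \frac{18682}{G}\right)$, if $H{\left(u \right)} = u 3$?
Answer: $\frac{318218048}{37149} \approx 8566.0$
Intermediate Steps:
$H{\left(u \right)} = 3 u$
$G = -203$ ($G = -4 + \frac{-42 - 32 \left(0 + 6\right)^{2}}{6} = -4 + \frac{-42 - 32 \cdot 6^{2}}{6} = -4 + \frac{-42 - 1152}{6} = -4 + \frac{1}{6} \left(-1194\right) = -4 - 199 = -203$)
$f - \left(- \frac{2375}{H{\left(-61 \right)}} - \frac{18682}{G}\right) = 8671 - \left(- \frac{2375}{3 \left(-61\right)} - \frac{18682}{-203}\right) = 8671 - \left(- \frac{2375}{-183} - - \frac{18682}{203}\right) = 8671 - \left(\left(-2375\right) \left(- \frac{1}{183}\right) + \frac{18682}{203}\right) = 8671 - \left(\frac{2375}{183} + \frac{18682}{203}\right) = 8671 - \frac{3900931}{37149} = \frac{318218048}{37149}$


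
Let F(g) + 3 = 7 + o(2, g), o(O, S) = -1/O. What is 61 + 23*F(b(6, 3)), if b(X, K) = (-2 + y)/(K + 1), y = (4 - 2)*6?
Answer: 283/2 ≈ 141.50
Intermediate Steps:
y = 12 (y = 2*6 = 12)
b(X, K) = 10/(1 + K) (b(X, K) = (-2 + 12)/(K + 1) = 10/(1 + K))
F(g) = 7/2 (F(g) = -3 + (7 - 1/2) = -3 + (7 - 1*½) = -3 + (7 - ½) = -3 + 13/2 = 7/2)
61 + 23*F(b(6, 3)) = 61 + 23*(7/2) = 61 + 161/2 = 283/2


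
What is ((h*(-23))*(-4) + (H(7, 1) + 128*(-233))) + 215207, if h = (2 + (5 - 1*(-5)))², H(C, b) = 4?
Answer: 198635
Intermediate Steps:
h = 144 (h = (2 + (5 + 5))² = (2 + 10)² = 12² = 144)
((h*(-23))*(-4) + (H(7, 1) + 128*(-233))) + 215207 = ((144*(-23))*(-4) + (4 + 128*(-233))) + 215207 = (-3312*(-4) + (4 - 29824)) + 215207 = (13248 - 29820) + 215207 = -16572 + 215207 = 198635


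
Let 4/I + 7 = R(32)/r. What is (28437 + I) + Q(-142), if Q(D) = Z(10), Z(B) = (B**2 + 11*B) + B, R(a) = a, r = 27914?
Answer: 2799245903/97683 ≈ 28656.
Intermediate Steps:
Z(B) = B**2 + 12*B
Q(D) = 220 (Q(D) = 10*(12 + 10) = 10*22 = 220)
I = -55828/97683 (I = 4/(-7 + 32/27914) = 4/(-7 + 32*(1/27914)) = 4/(-7 + 16/13957) = 4/(-97683/13957) = 4*(-13957/97683) = -55828/97683 ≈ -0.57152)
(28437 + I) + Q(-142) = (28437 - 55828/97683) + 220 = 2777755643/97683 + 220 = 2799245903/97683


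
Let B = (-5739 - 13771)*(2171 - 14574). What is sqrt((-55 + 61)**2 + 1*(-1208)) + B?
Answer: 241982530 + 2*I*sqrt(293) ≈ 2.4198e+8 + 34.234*I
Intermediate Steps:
B = 241982530 (B = -19510*(-12403) = 241982530)
sqrt((-55 + 61)**2 + 1*(-1208)) + B = sqrt((-55 + 61)**2 + 1*(-1208)) + 241982530 = sqrt(6**2 - 1208) + 241982530 = sqrt(36 - 1208) + 241982530 = sqrt(-1172) + 241982530 = 2*I*sqrt(293) + 241982530 = 241982530 + 2*I*sqrt(293)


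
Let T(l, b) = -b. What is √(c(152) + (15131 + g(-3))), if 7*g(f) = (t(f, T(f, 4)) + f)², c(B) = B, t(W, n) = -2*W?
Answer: √748930/7 ≈ 123.63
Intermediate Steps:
g(f) = f²/7 (g(f) = (-2*f + f)²/7 = (-f)²/7 = f²/7)
√(c(152) + (15131 + g(-3))) = √(152 + (15131 + (⅐)*(-3)²)) = √(152 + (15131 + (⅐)*9)) = √(152 + (15131 + 9/7)) = √(152 + 105926/7) = √(106990/7) = √748930/7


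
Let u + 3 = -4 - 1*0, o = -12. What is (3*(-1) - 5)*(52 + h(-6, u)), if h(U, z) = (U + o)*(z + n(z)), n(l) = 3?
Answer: -992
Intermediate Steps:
u = -7 (u = -3 + (-4 - 1*0) = -3 + (-4 + 0) = -3 - 4 = -7)
h(U, z) = (-12 + U)*(3 + z) (h(U, z) = (U - 12)*(z + 3) = (-12 + U)*(3 + z))
(3*(-1) - 5)*(52 + h(-6, u)) = (3*(-1) - 5)*(52 + (-36 - 12*(-7) + 3*(-6) - 6*(-7))) = (-3 - 5)*(52 + (-36 + 84 - 18 + 42)) = -8*(52 + 72) = -8*124 = -992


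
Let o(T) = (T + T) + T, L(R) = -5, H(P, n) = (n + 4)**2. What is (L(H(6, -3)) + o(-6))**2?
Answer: 529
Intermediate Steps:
H(P, n) = (4 + n)**2
o(T) = 3*T (o(T) = 2*T + T = 3*T)
(L(H(6, -3)) + o(-6))**2 = (-5 + 3*(-6))**2 = (-5 - 18)**2 = (-23)**2 = 529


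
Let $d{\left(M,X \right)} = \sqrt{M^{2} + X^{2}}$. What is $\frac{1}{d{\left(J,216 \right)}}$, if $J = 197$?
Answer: $\frac{\sqrt{85465}}{85465} \approx 0.0034206$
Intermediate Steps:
$\frac{1}{d{\left(J,216 \right)}} = \frac{1}{\sqrt{197^{2} + 216^{2}}} = \frac{1}{\sqrt{38809 + 46656}} = \frac{1}{\sqrt{85465}} = \frac{\sqrt{85465}}{85465}$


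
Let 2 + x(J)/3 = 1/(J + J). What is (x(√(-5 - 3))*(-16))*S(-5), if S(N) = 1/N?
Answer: -96/5 - 6*I*√2/5 ≈ -19.2 - 1.6971*I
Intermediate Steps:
x(J) = -6 + 3/(2*J) (x(J) = -6 + 3/(J + J) = -6 + 3/((2*J)) = -6 + 3*(1/(2*J)) = -6 + 3/(2*J))
(x(√(-5 - 3))*(-16))*S(-5) = ((-6 + 3/(2*(√(-5 - 3))))*(-16))/(-5) = ((-6 + 3/(2*(√(-8))))*(-16))*(-⅕) = ((-6 + 3/(2*((2*I*√2))))*(-16))*(-⅕) = ((-6 + 3*(-I*√2/4)/2)*(-16))*(-⅕) = ((-6 - 3*I*√2/8)*(-16))*(-⅕) = (96 + 6*I*√2)*(-⅕) = -96/5 - 6*I*√2/5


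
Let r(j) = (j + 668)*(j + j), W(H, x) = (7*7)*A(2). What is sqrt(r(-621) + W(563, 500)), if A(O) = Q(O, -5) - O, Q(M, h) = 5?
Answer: I*sqrt(58227) ≈ 241.3*I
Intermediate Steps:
A(O) = 5 - O
W(H, x) = 147 (W(H, x) = (7*7)*(5 - 1*2) = 49*(5 - 2) = 49*3 = 147)
r(j) = 2*j*(668 + j) (r(j) = (668 + j)*(2*j) = 2*j*(668 + j))
sqrt(r(-621) + W(563, 500)) = sqrt(2*(-621)*(668 - 621) + 147) = sqrt(2*(-621)*47 + 147) = sqrt(-58374 + 147) = sqrt(-58227) = I*sqrt(58227)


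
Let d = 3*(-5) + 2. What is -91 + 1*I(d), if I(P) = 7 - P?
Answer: -71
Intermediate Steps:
d = -13 (d = -15 + 2 = -13)
-91 + 1*I(d) = -91 + 1*(7 - 1*(-13)) = -91 + 1*(7 + 13) = -91 + 1*20 = -91 + 20 = -71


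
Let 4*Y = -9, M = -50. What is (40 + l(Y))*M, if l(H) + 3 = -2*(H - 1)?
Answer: -2175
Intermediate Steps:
Y = -9/4 (Y = (¼)*(-9) = -9/4 ≈ -2.2500)
l(H) = -1 - 2*H (l(H) = -3 - 2*(H - 1) = -3 - 2*(-1 + H) = -3 + (2 - 2*H) = -1 - 2*H)
(40 + l(Y))*M = (40 + (-1 - 2*(-9/4)))*(-50) = (40 + (-1 + 9/2))*(-50) = (40 + 7/2)*(-50) = (87/2)*(-50) = -2175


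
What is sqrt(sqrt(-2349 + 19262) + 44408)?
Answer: sqrt(44408 + sqrt(16913)) ≈ 211.04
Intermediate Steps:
sqrt(sqrt(-2349 + 19262) + 44408) = sqrt(sqrt(16913) + 44408) = sqrt(44408 + sqrt(16913))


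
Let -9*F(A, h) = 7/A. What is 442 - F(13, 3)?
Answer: 51721/117 ≈ 442.06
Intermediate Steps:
F(A, h) = -7/(9*A)
442 - F(13, 3) = 442 - (-7)/(9*13) = 442 - 1*(-7/117) = 442 + 7/117 = 51721/117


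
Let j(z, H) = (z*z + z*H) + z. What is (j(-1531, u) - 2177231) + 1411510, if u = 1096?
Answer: -101267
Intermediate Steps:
j(z, H) = z + z**2 + H*z (j(z, H) = (z**2 + H*z) + z = z + z**2 + H*z)
(j(-1531, u) - 2177231) + 1411510 = (-1531*(1 + 1096 - 1531) - 2177231) + 1411510 = (-1531*(-434) - 2177231) + 1411510 = (664454 - 2177231) + 1411510 = -1512777 + 1411510 = -101267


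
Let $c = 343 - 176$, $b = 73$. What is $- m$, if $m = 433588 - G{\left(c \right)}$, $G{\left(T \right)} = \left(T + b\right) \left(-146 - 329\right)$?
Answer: $-547588$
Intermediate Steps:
$c = 167$ ($c = 343 - 176 = 167$)
$G{\left(T \right)} = -34675 - 475 T$ ($G{\left(T \right)} = \left(T + 73\right) \left(-146 - 329\right) = \left(73 + T\right) \left(-475\right) = -34675 - 475 T$)
$m = 547588$ ($m = 433588 - \left(-34675 - 79325\right) = 433588 - -114000 = 433588 + 114000 = 547588$)
$- m = \left(-1\right) 547588 = -547588$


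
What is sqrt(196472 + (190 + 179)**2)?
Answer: sqrt(332633) ≈ 576.74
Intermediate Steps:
sqrt(196472 + (190 + 179)**2) = sqrt(196472 + 369**2) = sqrt(196472 + 136161) = sqrt(332633)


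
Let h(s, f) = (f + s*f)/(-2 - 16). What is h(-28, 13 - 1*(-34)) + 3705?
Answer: 7551/2 ≈ 3775.5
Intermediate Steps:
h(s, f) = -f/18 - f*s/18 (h(s, f) = (f + f*s)/(-18) = (f + f*s)*(-1/18) = -f/18 - f*s/18)
h(-28, 13 - 1*(-34)) + 3705 = -(13 - 1*(-34))*(1 - 28)/18 + 3705 = -1/18*(13 + 34)*(-27) + 3705 = -1/18*47*(-27) + 3705 = 141/2 + 3705 = 7551/2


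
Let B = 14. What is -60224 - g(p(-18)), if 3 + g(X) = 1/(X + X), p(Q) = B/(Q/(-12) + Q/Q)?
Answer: -3372381/56 ≈ -60221.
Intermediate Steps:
p(Q) = 14/(1 - Q/12) (p(Q) = 14/(Q/(-12) + Q/Q) = 14/(Q*(-1/12) + 1) = 14/(-Q/12 + 1) = 14/(1 - Q/12))
g(X) = -3 + 1/(2*X) (g(X) = -3 + 1/(X + X) = -3 + 1/(2*X))
-60224 - g(p(-18)) = -60224 - (-3 + 1/(2*((-168/(-12 - 18))))) = -60224 - (-3 + 1/(2*((-168/(-30))))) = -60224 - (-3 + 1/(2*((-168*(-1/30))))) = -60224 - (-3 + 1/(2*(28/5))) = -60224 - (-3 + (½)*(5/28)) = -60224 - (-3 + 5/56) = -60224 - 1*(-163/56) = -60224 + 163/56 = -3372381/56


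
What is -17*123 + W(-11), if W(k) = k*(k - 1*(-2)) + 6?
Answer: -1986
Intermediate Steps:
W(k) = 6 + k*(2 + k) (W(k) = k*(k + 2) + 6 = k*(2 + k) + 6 = 6 + k*(2 + k))
-17*123 + W(-11) = -17*123 + (6 + (-11)² + 2*(-11)) = -2091 + (6 + 121 - 22) = -2091 + 105 = -1986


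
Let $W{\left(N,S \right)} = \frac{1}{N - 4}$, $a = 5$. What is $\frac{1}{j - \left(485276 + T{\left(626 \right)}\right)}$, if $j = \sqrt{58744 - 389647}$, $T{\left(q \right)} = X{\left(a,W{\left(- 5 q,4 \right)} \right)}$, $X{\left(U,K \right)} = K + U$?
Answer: $- \frac{4766408626502}{2313050793271352677} - \frac{29465868 i \sqrt{36767}}{2313050793271352677} \approx -2.0607 \cdot 10^{-6} - 2.4427 \cdot 10^{-9} i$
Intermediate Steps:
$W{\left(N,S \right)} = \frac{1}{-4 + N}$
$T{\left(q \right)} = 5 + \frac{1}{-4 - 5 q}$ ($T{\left(q \right)} = \frac{1}{-4 - 5 q} + 5 = 5 + \frac{1}{-4 - 5 q}$)
$j = 3 i \sqrt{36767}$ ($j = \sqrt{-330903} = 3 i \sqrt{36767} \approx 575.24 i$)
$\frac{1}{j - \left(485276 + T{\left(626 \right)}\right)} = \frac{1}{3 i \sqrt{36767} - \left(485276 + \frac{19 + 25 \cdot 626}{4 + 5 \cdot 626}\right)} = \frac{1}{3 i \sqrt{36767} - \left(485276 + \frac{19 + 15650}{4 + 3130}\right)} = \frac{1}{3 i \sqrt{36767} - \left(485276 + \frac{1}{3134} \cdot 15669\right)} = \frac{1}{3 i \sqrt{36767} - \frac{1520870653}{3134}} = \frac{1}{- \frac{1520870653}{3134} + 3 i \sqrt{36767}}$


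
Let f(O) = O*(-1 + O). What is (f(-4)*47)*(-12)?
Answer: -11280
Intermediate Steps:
(f(-4)*47)*(-12) = (-4*(-1 - 4)*47)*(-12) = (-4*(-5)*47)*(-12) = (20*47)*(-12) = 940*(-12) = -11280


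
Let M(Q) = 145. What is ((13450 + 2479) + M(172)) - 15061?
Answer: 1013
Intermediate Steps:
((13450 + 2479) + M(172)) - 15061 = ((13450 + 2479) + 145) - 15061 = (15929 + 145) - 15061 = 16074 - 15061 = 1013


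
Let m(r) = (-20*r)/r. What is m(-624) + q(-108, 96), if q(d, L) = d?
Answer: -128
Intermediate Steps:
m(r) = -20
m(-624) + q(-108, 96) = -20 - 108 = -128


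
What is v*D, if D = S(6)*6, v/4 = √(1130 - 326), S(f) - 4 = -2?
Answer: 96*√201 ≈ 1361.0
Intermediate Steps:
S(f) = 2 (S(f) = 4 - 2 = 2)
v = 8*√201 (v = 4*√(1130 - 326) = 4*√804 = 4*(2*√201) = 8*√201 ≈ 113.42)
D = 12 (D = 2*6 = 12)
v*D = (8*√201)*12 = 96*√201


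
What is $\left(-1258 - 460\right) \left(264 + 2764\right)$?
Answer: $-5202104$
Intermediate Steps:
$\left(-1258 - 460\right) \left(264 + 2764\right) = \left(-1258 - 460\right) 3028 = \left(-1718\right) 3028 = -5202104$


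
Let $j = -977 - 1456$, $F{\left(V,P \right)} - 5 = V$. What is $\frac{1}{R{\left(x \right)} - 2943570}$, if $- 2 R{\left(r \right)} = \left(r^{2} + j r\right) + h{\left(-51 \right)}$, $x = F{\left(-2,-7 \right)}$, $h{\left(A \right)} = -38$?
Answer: $- \frac{1}{2939906} \approx -3.4015 \cdot 10^{-7}$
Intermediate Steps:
$F{\left(V,P \right)} = 5 + V$
$j = -2433$
$x = 3$ ($x = 5 - 2 = 3$)
$R{\left(r \right)} = 19 - \frac{r^{2}}{2} + \frac{2433 r}{2}$ ($R{\left(r \right)} = - \frac{\left(r^{2} - 2433 r\right) - 38}{2} = - \frac{-38 + r^{2} - 2433 r}{2} = 19 - \frac{r^{2}}{2} + \frac{2433 r}{2}$)
$\frac{1}{R{\left(x \right)} - 2943570} = \frac{1}{\left(19 - \frac{3^{2}}{2} + \frac{2433}{2} \cdot 3\right) - 2943570} = \frac{1}{\left(19 - \frac{9}{2} + \frac{7299}{2}\right) - 2943570} = \frac{1}{3664 - 2943570} = \frac{1}{-2939906} = - \frac{1}{2939906}$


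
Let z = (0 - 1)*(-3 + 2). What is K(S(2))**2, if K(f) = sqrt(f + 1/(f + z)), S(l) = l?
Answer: 7/3 ≈ 2.3333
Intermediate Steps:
z = 1 (z = -1*(-1) = 1)
K(f) = sqrt(f + 1/(1 + f)) (K(f) = sqrt(f + 1/(f + 1)) = sqrt(f + 1/(1 + f)))
K(S(2))**2 = (sqrt((1 + 2*(1 + 2))/(1 + 2)))**2 = (sqrt((1 + 2*3)/3))**2 = (sqrt((1 + 6)/3))**2 = (sqrt((1/3)*7))**2 = (sqrt(7/3))**2 = (sqrt(21)/3)**2 = 7/3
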